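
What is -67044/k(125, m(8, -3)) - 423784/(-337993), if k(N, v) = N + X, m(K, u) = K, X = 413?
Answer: -11216203450/90920117 ≈ -123.36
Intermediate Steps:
k(N, v) = 413 + N (k(N, v) = N + 413 = 413 + N)
-67044/k(125, m(8, -3)) - 423784/(-337993) = -67044/(413 + 125) - 423784/(-337993) = -67044/538 - 423784*(-1/337993) = -67044*1/538 + 423784/337993 = -33522/269 + 423784/337993 = -11216203450/90920117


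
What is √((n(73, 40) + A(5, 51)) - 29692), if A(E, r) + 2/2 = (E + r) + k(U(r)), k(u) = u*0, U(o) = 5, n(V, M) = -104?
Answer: I*√29741 ≈ 172.46*I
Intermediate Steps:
k(u) = 0
A(E, r) = -1 + E + r (A(E, r) = -1 + ((E + r) + 0) = -1 + (E + r) = -1 + E + r)
√((n(73, 40) + A(5, 51)) - 29692) = √((-104 + (-1 + 5 + 51)) - 29692) = √((-104 + 55) - 29692) = √(-49 - 29692) = √(-29741) = I*√29741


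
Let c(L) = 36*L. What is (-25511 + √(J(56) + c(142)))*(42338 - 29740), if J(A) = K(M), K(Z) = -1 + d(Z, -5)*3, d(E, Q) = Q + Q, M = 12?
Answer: -321387578 + 12598*√5081 ≈ -3.2049e+8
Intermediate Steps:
d(E, Q) = 2*Q
K(Z) = -31 (K(Z) = -1 + (2*(-5))*3 = -1 - 10*3 = -1 - 30 = -31)
J(A) = -31
(-25511 + √(J(56) + c(142)))*(42338 - 29740) = (-25511 + √(-31 + 36*142))*(42338 - 29740) = (-25511 + √(-31 + 5112))*12598 = (-25511 + √5081)*12598 = -321387578 + 12598*√5081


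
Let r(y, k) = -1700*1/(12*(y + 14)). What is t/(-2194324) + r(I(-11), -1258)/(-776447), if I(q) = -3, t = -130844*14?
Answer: 1066752223489/1277832215121 ≈ 0.83481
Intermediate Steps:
t = -1831816
r(y, k) = -1700/(168 + 12*y) (r(y, k) = -1700*1/(12*(14 + y)) = -1700/(168 + 12*y))
t/(-2194324) + r(I(-11), -1258)/(-776447) = -1831816/(-2194324) - 425/(42 + 3*(-3))/(-776447) = -1831816*(-1/2194324) - 425/(42 - 9)*(-1/776447) = 457954/548581 - 425/33*(-1/776447) = 457954/548581 + 425/25622751 = 1066752223489/1277832215121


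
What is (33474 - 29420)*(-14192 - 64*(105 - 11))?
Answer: -81923232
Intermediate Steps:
(33474 - 29420)*(-14192 - 64*(105 - 11)) = 4054*(-14192 - 64*94) = 4054*(-14192 - 6016) = 4054*(-20208) = -81923232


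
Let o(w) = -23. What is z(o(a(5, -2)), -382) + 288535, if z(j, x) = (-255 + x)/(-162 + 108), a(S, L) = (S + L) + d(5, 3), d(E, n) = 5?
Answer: 15581527/54 ≈ 2.8855e+5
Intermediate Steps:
a(S, L) = 5 + L + S (a(S, L) = (S + L) + 5 = (L + S) + 5 = 5 + L + S)
z(j, x) = 85/18 - x/54 (z(j, x) = (-255 + x)/(-54) = (-255 + x)*(-1/54) = 85/18 - x/54)
z(o(a(5, -2)), -382) + 288535 = (85/18 - 1/54*(-382)) + 288535 = (85/18 + 191/27) + 288535 = 637/54 + 288535 = 15581527/54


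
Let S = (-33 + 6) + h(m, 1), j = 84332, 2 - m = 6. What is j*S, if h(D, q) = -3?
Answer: -2529960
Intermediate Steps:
m = -4 (m = 2 - 1*6 = 2 - 6 = -4)
S = -30 (S = (-33 + 6) - 3 = -27 - 3 = -30)
j*S = 84332*(-30) = -2529960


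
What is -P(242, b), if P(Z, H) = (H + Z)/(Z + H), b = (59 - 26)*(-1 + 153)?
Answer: -1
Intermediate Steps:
b = 5016 (b = 33*152 = 5016)
P(Z, H) = 1 (P(Z, H) = (H + Z)/(H + Z) = 1)
-P(242, b) = -1*1 = -1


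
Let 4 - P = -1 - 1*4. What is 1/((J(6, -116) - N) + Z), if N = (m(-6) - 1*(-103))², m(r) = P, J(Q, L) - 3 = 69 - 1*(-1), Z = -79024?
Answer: -1/91495 ≈ -1.0930e-5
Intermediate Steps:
J(Q, L) = 73 (J(Q, L) = 3 + (69 - 1*(-1)) = 3 + (69 + 1) = 3 + 70 = 73)
P = 9 (P = 4 - (-1 - 1*4) = 4 - (-1 - 4) = 4 - 1*(-5) = 4 + 5 = 9)
m(r) = 9
N = 12544 (N = (9 - 1*(-103))² = (9 + 103)² = 112² = 12544)
1/((J(6, -116) - N) + Z) = 1/((73 - 1*12544) - 79024) = 1/((73 - 12544) - 79024) = 1/(-12471 - 79024) = 1/(-91495) = -1/91495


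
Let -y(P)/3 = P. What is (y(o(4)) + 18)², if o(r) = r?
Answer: 36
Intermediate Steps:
y(P) = -3*P
(y(o(4)) + 18)² = (-3*4 + 18)² = (-12 + 18)² = 6² = 36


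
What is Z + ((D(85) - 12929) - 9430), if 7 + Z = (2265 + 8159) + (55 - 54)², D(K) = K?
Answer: -11856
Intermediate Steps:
Z = 10418 (Z = -7 + ((2265 + 8159) + (55 - 54)²) = -7 + (10424 + 1²) = -7 + (10424 + 1) = -7 + 10425 = 10418)
Z + ((D(85) - 12929) - 9430) = 10418 + ((85 - 12929) - 9430) = 10418 + (-12844 - 9430) = 10418 - 22274 = -11856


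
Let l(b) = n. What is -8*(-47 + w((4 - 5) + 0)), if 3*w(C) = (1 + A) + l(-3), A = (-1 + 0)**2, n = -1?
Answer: 1120/3 ≈ 373.33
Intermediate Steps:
l(b) = -1
A = 1 (A = (-1)**2 = 1)
w(C) = 1/3 (w(C) = ((1 + 1) - 1)/3 = (2 - 1)/3 = (1/3)*1 = 1/3)
-8*(-47 + w((4 - 5) + 0)) = -8*(-47 + 1/3) = -8*(-140/3) = 1120/3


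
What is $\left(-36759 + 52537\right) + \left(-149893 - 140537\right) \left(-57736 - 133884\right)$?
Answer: $55652212378$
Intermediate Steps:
$\left(-36759 + 52537\right) + \left(-149893 - 140537\right) \left(-57736 - 133884\right) = 15778 - -55652196600 = 15778 + 55652196600 = 55652212378$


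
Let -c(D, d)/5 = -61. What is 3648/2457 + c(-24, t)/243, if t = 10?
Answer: 60587/22113 ≈ 2.7399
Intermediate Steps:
c(D, d) = 305 (c(D, d) = -5*(-61) = 305)
3648/2457 + c(-24, t)/243 = 3648/2457 + 305/243 = 3648*(1/2457) + 305*(1/243) = 1216/819 + 305/243 = 60587/22113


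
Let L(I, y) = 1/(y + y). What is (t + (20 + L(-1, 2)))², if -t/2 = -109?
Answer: 908209/16 ≈ 56763.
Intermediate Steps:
L(I, y) = 1/(2*y)
t = 218 (t = -2*(-109) = 218)
(t + (20 + L(-1, 2)))² = (218 + (20 + (½)/2))² = (218 + (20 + (½)*(½)))² = (218 + (20 + ¼))² = (218 + 81/4)² = (953/4)² = 908209/16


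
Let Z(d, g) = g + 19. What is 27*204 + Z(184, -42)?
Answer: 5485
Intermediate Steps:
Z(d, g) = 19 + g
27*204 + Z(184, -42) = 27*204 + (19 - 42) = 5508 - 23 = 5485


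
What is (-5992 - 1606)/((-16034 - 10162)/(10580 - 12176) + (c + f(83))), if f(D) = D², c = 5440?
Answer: -505267/820970 ≈ -0.61545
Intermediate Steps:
(-5992 - 1606)/((-16034 - 10162)/(10580 - 12176) + (c + f(83))) = (-5992 - 1606)/((-16034 - 10162)/(10580 - 12176) + (5440 + 83²)) = -7598/(-26196/(-1596) + (5440 + 6889)) = -7598/(-26196*(-1/1596) + 12329) = -7598/(2183/133 + 12329) = -7598/1641940/133 = -7598*133/1641940 = -505267/820970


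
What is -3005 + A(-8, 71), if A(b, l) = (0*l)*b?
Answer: -3005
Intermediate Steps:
A(b, l) = 0 (A(b, l) = 0*b = 0)
-3005 + A(-8, 71) = -3005 + 0 = -3005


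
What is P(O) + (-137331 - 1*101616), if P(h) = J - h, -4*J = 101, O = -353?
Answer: -954477/4 ≈ -2.3862e+5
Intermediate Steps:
J = -101/4 (J = -¼*101 = -101/4 ≈ -25.250)
P(h) = -101/4 - h
P(O) + (-137331 - 1*101616) = (-101/4 - 1*(-353)) + (-137331 - 1*101616) = (-101/4 + 353) + (-137331 - 101616) = 1311/4 - 238947 = -954477/4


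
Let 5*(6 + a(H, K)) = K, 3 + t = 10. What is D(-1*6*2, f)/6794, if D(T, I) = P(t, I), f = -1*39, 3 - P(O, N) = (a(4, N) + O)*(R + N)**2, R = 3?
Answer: 44079/33970 ≈ 1.2976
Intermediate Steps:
t = 7 (t = -3 + 10 = 7)
a(H, K) = -6 + K/5
P(O, N) = 3 - (3 + N)**2*(-6 + O + N/5) (P(O, N) = 3 - ((-6 + N/5) + O)*(3 + N)**2 = 3 - (-6 + O + N/5)*(3 + N)**2 = 3 - (3 + N)**2*(-6 + O + N/5))
f = -39
D(T, I) = 3 - 7*(3 + I)**2 + (3 + I)**2*(30 - I)/5 (D(T, I) = 3 - 1*7*(3 + I)**2 + (3 + I)**2*(30 - I)/5 = 3 - 7*(3 + I)**2 + (3 + I)**2*(30 - I)/5)
D(-1*6*2, f)/6794 = (-6 - 39/5*(-39) - 11/5*(-39)**2 - 1/5*(-39)**3)/6794 = (-6 + 1521/5 - 11/5*1521 - 1/5*(-59319))*(1/6794) = (-6 + 1521/5 - 16731/5 + 59319/5)*(1/6794) = (44079/5)*(1/6794) = 44079/33970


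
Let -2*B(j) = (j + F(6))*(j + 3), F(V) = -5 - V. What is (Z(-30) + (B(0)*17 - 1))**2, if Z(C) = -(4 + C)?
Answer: 373321/4 ≈ 93330.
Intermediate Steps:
B(j) = -(-11 + j)*(3 + j)/2 (B(j) = -(j + (-5 - 1*6))*(j + 3)/2 = -(j + (-5 - 6))*(3 + j)/2 = -(j - 11)*(3 + j)/2 = -(-11 + j)*(3 + j)/2)
Z(C) = -4 - C
(Z(-30) + (B(0)*17 - 1))**2 = ((-4 - 1*(-30)) + ((33/2 + 4*0 - 1/2*0**2)*17 - 1))**2 = ((-4 + 30) + ((33/2 + 0 - 1/2*0)*17 - 1))**2 = (26 + ((33/2 + 0 + 0)*17 - 1))**2 = (26 + ((33/2)*17 - 1))**2 = (26 + (561/2 - 1))**2 = (26 + 559/2)**2 = (611/2)**2 = 373321/4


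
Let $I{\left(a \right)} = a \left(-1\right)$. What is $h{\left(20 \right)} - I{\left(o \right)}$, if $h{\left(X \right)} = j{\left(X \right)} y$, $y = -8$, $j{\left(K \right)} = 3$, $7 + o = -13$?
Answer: $-44$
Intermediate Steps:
$o = -20$ ($o = -7 - 13 = -20$)
$I{\left(a \right)} = - a$
$h{\left(X \right)} = -24$ ($h{\left(X \right)} = 3 \left(-8\right) = -24$)
$h{\left(20 \right)} - I{\left(o \right)} = -24 - \left(-1\right) \left(-20\right) = -24 - 20 = -44$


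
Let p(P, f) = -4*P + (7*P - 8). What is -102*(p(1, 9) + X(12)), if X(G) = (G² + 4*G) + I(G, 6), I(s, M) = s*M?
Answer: -26418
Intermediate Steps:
I(s, M) = M*s
X(G) = G² + 10*G (X(G) = (G² + 4*G) + 6*G = G² + 10*G)
p(P, f) = -8 + 3*P (p(P, f) = -4*P + (-8 + 7*P) = -8 + 3*P)
-102*(p(1, 9) + X(12)) = -102*((-8 + 3*1) + 12*(10 + 12)) = -102*((-8 + 3) + 12*22) = -102*(-5 + 264) = -102*259 = -26418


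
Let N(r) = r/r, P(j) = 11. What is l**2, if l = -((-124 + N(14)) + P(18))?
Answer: 12544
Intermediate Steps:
N(r) = 1
l = 112 (l = -((-124 + 1) + 11) = -(-123 + 11) = -1*(-112) = 112)
l**2 = 112**2 = 12544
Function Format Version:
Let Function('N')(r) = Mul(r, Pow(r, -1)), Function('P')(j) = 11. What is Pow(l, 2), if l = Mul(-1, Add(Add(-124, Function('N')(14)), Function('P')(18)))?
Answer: 12544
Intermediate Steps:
Function('N')(r) = 1
l = 112 (l = Mul(-1, Add(Add(-124, 1), 11)) = Mul(-1, Add(-123, 11)) = Mul(-1, -112) = 112)
Pow(l, 2) = Pow(112, 2) = 12544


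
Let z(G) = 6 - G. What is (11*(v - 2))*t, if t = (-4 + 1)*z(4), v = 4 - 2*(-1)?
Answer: -264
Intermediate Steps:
v = 6 (v = 4 + 2 = 6)
t = -6 (t = (-4 + 1)*(6 - 1*4) = -3*(6 - 4) = -3*2 = -6)
(11*(v - 2))*t = (11*(6 - 2))*(-6) = (11*4)*(-6) = 44*(-6) = -264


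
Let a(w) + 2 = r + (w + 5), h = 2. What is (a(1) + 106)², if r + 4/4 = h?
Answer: 12321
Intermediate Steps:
r = 1 (r = -1 + 2 = 1)
a(w) = 4 + w (a(w) = -2 + (1 + (w + 5)) = -2 + (1 + (5 + w)) = -2 + (6 + w) = 4 + w)
(a(1) + 106)² = ((4 + 1) + 106)² = (5 + 106)² = 111² = 12321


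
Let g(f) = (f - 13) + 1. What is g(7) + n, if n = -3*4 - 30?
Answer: -47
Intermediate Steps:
g(f) = -12 + f (g(f) = (-13 + f) + 1 = -12 + f)
n = -42 (n = -12 - 30 = -42)
g(7) + n = (-12 + 7) - 42 = -5 - 42 = -47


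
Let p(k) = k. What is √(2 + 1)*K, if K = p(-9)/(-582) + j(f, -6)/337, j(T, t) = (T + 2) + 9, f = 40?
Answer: 10905*√3/65378 ≈ 0.28890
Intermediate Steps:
j(T, t) = 11 + T (j(T, t) = (2 + T) + 9 = 11 + T)
K = 10905/65378 (K = -9/(-582) + (11 + 40)/337 = -9*(-1/582) + 51*(1/337) = 3/194 + 51/337 = 10905/65378 ≈ 0.16680)
√(2 + 1)*K = √(2 + 1)*(10905/65378) = √3*(10905/65378) = 10905*√3/65378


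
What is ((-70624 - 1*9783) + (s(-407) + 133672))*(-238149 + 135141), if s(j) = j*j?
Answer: -22549893312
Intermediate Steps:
s(j) = j²
((-70624 - 1*9783) + (s(-407) + 133672))*(-238149 + 135141) = ((-70624 - 1*9783) + ((-407)² + 133672))*(-238149 + 135141) = ((-70624 - 9783) + (165649 + 133672))*(-103008) = (-80407 + 299321)*(-103008) = 218914*(-103008) = -22549893312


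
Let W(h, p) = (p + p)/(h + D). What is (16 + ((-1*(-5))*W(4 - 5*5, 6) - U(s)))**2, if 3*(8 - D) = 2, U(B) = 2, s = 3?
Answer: 155236/1681 ≈ 92.347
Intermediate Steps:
D = 22/3 (D = 8 - 1/3*2 = 8 - 2/3 = 22/3 ≈ 7.3333)
W(h, p) = 2*p/(22/3 + h) (W(h, p) = (p + p)/(h + 22/3) = (2*p)/(22/3 + h) = 2*p/(22/3 + h))
(16 + ((-1*(-5))*W(4 - 5*5, 6) - U(s)))**2 = (16 + ((-1*(-5))*(6*6/(22 + 3*(4 - 5*5))) - 1*2))**2 = (16 + (5*(6*6/(22 + 3*(4 - 25))) - 2))**2 = (16 + (5*(6*6/(22 + 3*(-21))) - 2))**2 = (16 + (5*(6*6/(22 - 63)) - 2))**2 = (16 + (5*(6*6/(-41)) - 2))**2 = (16 + (5*(6*6*(-1/41)) - 2))**2 = (16 + (5*(-36/41) - 2))**2 = (16 + (-180/41 - 2))**2 = (16 - 262/41)**2 = (394/41)**2 = 155236/1681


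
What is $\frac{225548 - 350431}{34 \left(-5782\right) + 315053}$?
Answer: $- \frac{124883}{118465} \approx -1.0542$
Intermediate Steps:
$\frac{225548 - 350431}{34 \left(-5782\right) + 315053} = - \frac{124883}{-196588 + 315053} = - \frac{124883}{118465}$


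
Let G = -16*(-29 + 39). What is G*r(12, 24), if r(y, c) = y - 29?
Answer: 2720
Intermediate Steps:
r(y, c) = -29 + y
G = -160 (G = -16*10 = -160)
G*r(12, 24) = -160*(-29 + 12) = -160*(-17) = 2720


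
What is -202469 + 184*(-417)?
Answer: -279197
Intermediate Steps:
-202469 + 184*(-417) = -202469 - 76728 = -279197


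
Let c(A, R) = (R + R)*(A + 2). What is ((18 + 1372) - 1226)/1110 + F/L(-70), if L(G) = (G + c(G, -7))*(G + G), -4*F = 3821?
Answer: 2841473/18275040 ≈ 0.15548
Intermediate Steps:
F = -3821/4 (F = -1/4*3821 = -3821/4 ≈ -955.25)
c(A, R) = 2*R*(2 + A) (c(A, R) = (2*R)*(2 + A) = 2*R*(2 + A))
L(G) = 2*G*(-28 - 13*G) (L(G) = (G + 2*(-7)*(2 + G))*(G + G) = (G + (-28 - 14*G))*(2*G) = (-28 - 13*G)*(2*G) = 2*G*(-28 - 13*G))
((18 + 1372) - 1226)/1110 + F/L(-70) = ((18 + 1372) - 1226)/1110 - 3821*(-1/(140*(-28 - 13*(-70))))/4 = (1390 - 1226)*(1/1110) - 3821*(-1/(140*(-28 + 910)))/4 = 164*(1/1110) - 3821/(4*(2*(-70)*882)) = 82/555 - 3821/4/(-123480) = 82/555 - 3821/4*(-1/123480) = 82/555 + 3821/493920 = 2841473/18275040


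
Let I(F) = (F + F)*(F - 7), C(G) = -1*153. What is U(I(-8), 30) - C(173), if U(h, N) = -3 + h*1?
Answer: 390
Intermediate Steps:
C(G) = -153
I(F) = 2*F*(-7 + F) (I(F) = (2*F)*(-7 + F) = 2*F*(-7 + F))
U(h, N) = -3 + h
U(I(-8), 30) - C(173) = (-3 + 2*(-8)*(-7 - 8)) - 1*(-153) = (-3 + 2*(-8)*(-15)) + 153 = (-3 + 240) + 153 = 237 + 153 = 390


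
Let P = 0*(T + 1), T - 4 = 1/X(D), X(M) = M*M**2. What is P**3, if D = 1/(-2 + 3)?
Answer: 0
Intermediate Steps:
D = 1 (D = 1/1 = 1)
X(M) = M**3
T = 5 (T = 4 + 1/(1**3) = 4 + 1/1 = 4 + 1 = 5)
P = 0 (P = 0*(5 + 1) = 0*6 = 0)
P**3 = 0**3 = 0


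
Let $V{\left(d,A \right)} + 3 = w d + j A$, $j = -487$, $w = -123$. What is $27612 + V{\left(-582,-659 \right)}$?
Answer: $420128$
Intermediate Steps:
$V{\left(d,A \right)} = -3 - 487 A - 123 d$ ($V{\left(d,A \right)} = -3 - \left(123 d + 487 A\right) = -3 - 487 A - 123 d$)
$27612 + V{\left(-582,-659 \right)} = 27612 - -392516 = 27612 + \left(-3 + 320933 + 71586\right) = 27612 + 392516 = 420128$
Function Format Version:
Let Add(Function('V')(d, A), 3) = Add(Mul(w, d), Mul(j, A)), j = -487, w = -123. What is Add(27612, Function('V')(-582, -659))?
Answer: 420128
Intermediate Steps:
Function('V')(d, A) = Add(-3, Mul(-487, A), Mul(-123, d)) (Function('V')(d, A) = Add(-3, Add(Mul(-123, d), Mul(-487, A))) = Add(-3, Add(Mul(-487, A), Mul(-123, d))) = Add(-3, Mul(-487, A), Mul(-123, d)))
Add(27612, Function('V')(-582, -659)) = Add(27612, Add(-3, Mul(-487, -659), Mul(-123, -582))) = Add(27612, Add(-3, 320933, 71586)) = Add(27612, 392516) = 420128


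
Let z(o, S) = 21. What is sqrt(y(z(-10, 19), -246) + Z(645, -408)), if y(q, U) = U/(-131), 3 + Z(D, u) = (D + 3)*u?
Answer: I*sqrt(4537113081)/131 ≈ 514.18*I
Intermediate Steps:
Z(D, u) = -3 + u*(3 + D) (Z(D, u) = -3 + (D + 3)*u = -3 + (3 + D)*u = -3 + u*(3 + D))
y(q, U) = -U/131 (y(q, U) = U*(-1/131) = -U/131)
sqrt(y(z(-10, 19), -246) + Z(645, -408)) = sqrt(-1/131*(-246) + (-3 + 3*(-408) + 645*(-408))) = sqrt(246/131 + (-3 - 1224 - 263160)) = sqrt(246/131 - 264387) = sqrt(-34634451/131) = I*sqrt(4537113081)/131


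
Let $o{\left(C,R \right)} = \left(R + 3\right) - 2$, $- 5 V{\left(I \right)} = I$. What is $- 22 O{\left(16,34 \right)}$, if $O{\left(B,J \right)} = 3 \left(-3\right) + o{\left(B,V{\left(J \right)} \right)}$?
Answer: $\frac{1628}{5} \approx 325.6$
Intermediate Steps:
$V{\left(I \right)} = - \frac{I}{5}$
$o{\left(C,R \right)} = 1 + R$ ($o{\left(C,R \right)} = \left(3 + R\right) - 2 = 1 + R$)
$O{\left(B,J \right)} = -8 - \frac{J}{5}$ ($O{\left(B,J \right)} = 3 \left(-3\right) - \left(-1 + \frac{J}{5}\right) = -9 - \left(-1 + \frac{J}{5}\right) = -8 - \frac{J}{5}$)
$- 22 O{\left(16,34 \right)} = - 22 \left(-8 - \frac{34}{5}\right) = \left(-22\right) \left(- \frac{74}{5}\right) = \frac{1628}{5}$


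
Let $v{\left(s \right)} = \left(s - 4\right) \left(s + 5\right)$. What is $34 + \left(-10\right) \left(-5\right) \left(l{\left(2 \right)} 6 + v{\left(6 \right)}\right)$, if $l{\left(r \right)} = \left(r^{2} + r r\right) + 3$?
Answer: $4434$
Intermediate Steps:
$v{\left(s \right)} = \left(-4 + s\right) \left(5 + s\right)$
$l{\left(r \right)} = 3 + 2 r^{2}$ ($l{\left(r \right)} = \left(r^{2} + r^{2}\right) + 3 = 2 r^{2} + 3 = 3 + 2 r^{2}$)
$34 + \left(-10\right) \left(-5\right) \left(l{\left(2 \right)} 6 + v{\left(6 \right)}\right) = 34 + \left(-10\right) \left(-5\right) \left(\left(3 + 2 \cdot 2^{2}\right) 6 + \left(-20 + 6 + 6^{2}\right)\right) = 34 + 50 \left(\left(3 + 2 \cdot 4\right) 6 + \left(-20 + 6 + 36\right)\right) = 34 + 50 \left(\left(3 + 8\right) 6 + 22\right) = 34 + 50 \left(11 \cdot 6 + 22\right) = 34 + 50 \left(66 + 22\right) = 34 + 50 \cdot 88 = 34 + 4400 = 4434$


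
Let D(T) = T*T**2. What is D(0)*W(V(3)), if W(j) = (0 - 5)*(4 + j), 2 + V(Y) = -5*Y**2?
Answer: 0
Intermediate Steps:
D(T) = T**3
V(Y) = -2 - 5*Y**2
W(j) = -20 - 5*j (W(j) = -5*(4 + j) = -20 - 5*j)
D(0)*W(V(3)) = 0**3*(-20 - 5*(-2 - 5*3**2)) = 0*(-20 - 5*(-2 - 5*9)) = 0*(-20 - 5*(-2 - 45)) = 0*(-20 - 5*(-47)) = 0*(-20 + 235) = 0*215 = 0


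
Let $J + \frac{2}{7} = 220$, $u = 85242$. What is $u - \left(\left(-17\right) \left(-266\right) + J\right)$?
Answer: $\frac{563502}{7} \approx 80500.0$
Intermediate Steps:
$J = \frac{1538}{7}$ ($J = - \frac{2}{7} + 220 = \frac{1538}{7} \approx 219.71$)
$u - \left(\left(-17\right) \left(-266\right) + J\right) = 85242 - \left(\left(-17\right) \left(-266\right) + \frac{1538}{7}\right) = 85242 - \left(4522 + \frac{1538}{7}\right) = 85242 - \frac{33192}{7} = \frac{563502}{7}$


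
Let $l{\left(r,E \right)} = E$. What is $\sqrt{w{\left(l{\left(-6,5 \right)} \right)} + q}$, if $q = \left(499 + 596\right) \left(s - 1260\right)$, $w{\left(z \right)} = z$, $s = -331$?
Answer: $2 i \sqrt{435535} \approx 1319.9 i$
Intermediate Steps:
$q = -1742145$ ($q = \left(499 + 596\right) \left(-331 - 1260\right) = 1095 \left(-1591\right) = -1742145$)
$\sqrt{w{\left(l{\left(-6,5 \right)} \right)} + q} = \sqrt{5 - 1742145} = \sqrt{-1742140} = 2 i \sqrt{435535}$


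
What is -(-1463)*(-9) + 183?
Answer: -12984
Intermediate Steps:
-(-1463)*(-9) + 183 = -209*63 + 183 = -13167 + 183 = -12984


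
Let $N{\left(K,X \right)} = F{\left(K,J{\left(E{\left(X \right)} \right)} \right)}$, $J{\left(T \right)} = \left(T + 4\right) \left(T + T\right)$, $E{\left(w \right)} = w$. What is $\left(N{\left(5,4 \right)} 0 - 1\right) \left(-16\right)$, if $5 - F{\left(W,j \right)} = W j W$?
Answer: $16$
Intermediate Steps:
$J{\left(T \right)} = 2 T \left(4 + T\right)$ ($J{\left(T \right)} = \left(4 + T\right) 2 T = 2 T \left(4 + T\right)$)
$F{\left(W,j \right)} = 5 - j W^{2}$ ($F{\left(W,j \right)} = 5 - W j W = 5 - j W^{2}$)
$N{\left(K,X \right)} = 5 - 2 X K^{2} \left(4 + X\right)$ ($N{\left(K,X \right)} = 5 - 2 X \left(4 + X\right) K^{2} = 5 - 2 X K^{2} \left(4 + X\right)$)
$\left(N{\left(5,4 \right)} 0 - 1\right) \left(-16\right) = \left(\left(5 - 8 \cdot 5^{2} \left(4 + 4\right)\right) 0 - 1\right) \left(-16\right) = \left(\left(5 - 8 \cdot 25 \cdot 8\right) 0 - 1\right) \left(-16\right) = \left(\left(5 - 1600\right) 0 - 1\right) \left(-16\right) = \left(\left(-1595\right) 0 - 1\right) \left(-16\right) = \left(0 - 1\right) \left(-16\right) = \left(-1\right) \left(-16\right) = 16$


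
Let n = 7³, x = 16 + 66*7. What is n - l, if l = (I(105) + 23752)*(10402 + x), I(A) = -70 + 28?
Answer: -257964457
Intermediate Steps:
I(A) = -42
x = 478 (x = 16 + 462 = 478)
n = 343
l = 257964800 (l = (-42 + 23752)*(10402 + 478) = 23710*10880 = 257964800)
n - l = 343 - 1*257964800 = 343 - 257964800 = -257964457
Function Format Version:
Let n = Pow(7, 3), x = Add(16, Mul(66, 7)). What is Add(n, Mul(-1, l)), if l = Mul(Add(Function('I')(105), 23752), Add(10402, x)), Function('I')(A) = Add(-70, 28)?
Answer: -257964457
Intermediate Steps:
Function('I')(A) = -42
x = 478 (x = Add(16, 462) = 478)
n = 343
l = 257964800 (l = Mul(Add(-42, 23752), Add(10402, 478)) = Mul(23710, 10880) = 257964800)
Add(n, Mul(-1, l)) = Add(343, Mul(-1, 257964800)) = Add(343, -257964800) = -257964457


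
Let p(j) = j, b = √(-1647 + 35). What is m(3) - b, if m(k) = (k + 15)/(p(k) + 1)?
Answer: 9/2 - 2*I*√403 ≈ 4.5 - 40.15*I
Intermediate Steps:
b = 2*I*√403 (b = √(-1612) = 2*I*√403 ≈ 40.15*I)
m(k) = (15 + k)/(1 + k) (m(k) = (k + 15)/(k + 1) = (15 + k)/(1 + k))
m(3) - b = (15 + 3)/(1 + 3) - 2*I*√403 = 18/4 - 2*I*√403 = (¼)*18 - 2*I*√403 = 9/2 - 2*I*√403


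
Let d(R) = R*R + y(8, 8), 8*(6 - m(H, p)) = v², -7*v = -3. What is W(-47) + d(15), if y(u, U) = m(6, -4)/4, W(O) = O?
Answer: 281447/1568 ≈ 179.49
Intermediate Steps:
v = 3/7 (v = -⅐*(-3) = 3/7 ≈ 0.42857)
m(H, p) = 2343/392 (m(H, p) = 6 - (3/7)²/8 = 6 - ⅛*9/49 = 6 - 9/392 = 2343/392)
y(u, U) = 2343/1568 (y(u, U) = (2343/392)/4 = (2343/392)*(¼) = 2343/1568)
d(R) = 2343/1568 + R² (d(R) = R*R + 2343/1568 = R² + 2343/1568 = 2343/1568 + R²)
W(-47) + d(15) = -47 + (2343/1568 + 15²) = -47 + (2343/1568 + 225) = -47 + 355143/1568 = 281447/1568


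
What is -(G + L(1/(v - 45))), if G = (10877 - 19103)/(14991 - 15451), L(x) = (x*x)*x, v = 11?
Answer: -80828561/4519960 ≈ -17.883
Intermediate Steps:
L(x) = x**3 (L(x) = x**2*x = x**3)
G = 4113/230 (G = -8226/(-460) = -8226*(-1/460) = 4113/230 ≈ 17.883)
-(G + L(1/(v - 45))) = -(4113/230 + (1/(11 - 45))**3) = -(4113/230 + (1/(-34))**3) = -(4113/230 + (-1/34)**3) = -(4113/230 - 1/39304) = -1*80828561/4519960 = -80828561/4519960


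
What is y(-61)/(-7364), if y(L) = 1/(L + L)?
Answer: 1/898408 ≈ 1.1131e-6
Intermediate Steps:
y(L) = 1/(2*L)
y(-61)/(-7364) = ((½)/(-61))/(-7364) = ((½)*(-1/61))*(-1/7364) = -1/122*(-1/7364) = 1/898408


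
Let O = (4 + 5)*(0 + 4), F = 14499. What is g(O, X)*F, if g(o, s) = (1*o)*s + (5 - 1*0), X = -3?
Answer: -1493397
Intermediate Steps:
O = 36 (O = 9*4 = 36)
g(o, s) = 5 + o*s (g(o, s) = o*s + (5 + 0) = o*s + 5 = 5 + o*s)
g(O, X)*F = (5 + 36*(-3))*14499 = (5 - 108)*14499 = -103*14499 = -1493397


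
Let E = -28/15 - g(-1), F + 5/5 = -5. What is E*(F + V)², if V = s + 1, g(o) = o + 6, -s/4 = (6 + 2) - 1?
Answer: -37389/5 ≈ -7477.8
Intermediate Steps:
s = -28 (s = -4*((6 + 2) - 1) = -4*(8 - 1) = -4*7 = -28)
F = -6 (F = -1 - 5 = -6)
g(o) = 6 + o
V = -27 (V = -28 + 1 = -27)
E = -103/15 (E = -28/15 - (6 - 1) = -28*1/15 - 1*5 = -28/15 - 5 = -103/15 ≈ -6.8667)
E*(F + V)² = -103*(-6 - 27)²/15 = -103/15*(-33)² = -103/15*1089 = -37389/5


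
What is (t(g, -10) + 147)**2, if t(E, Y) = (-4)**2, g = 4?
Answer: 26569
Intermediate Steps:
t(E, Y) = 16
(t(g, -10) + 147)**2 = (16 + 147)**2 = 163**2 = 26569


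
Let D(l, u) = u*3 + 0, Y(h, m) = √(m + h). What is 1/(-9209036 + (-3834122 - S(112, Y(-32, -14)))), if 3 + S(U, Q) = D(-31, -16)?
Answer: -1/13043107 ≈ -7.6669e-8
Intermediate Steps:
Y(h, m) = √(h + m)
D(l, u) = 3*u (D(l, u) = 3*u + 0 = 3*u)
S(U, Q) = -51 (S(U, Q) = -3 + 3*(-16) = -3 - 48 = -51)
1/(-9209036 + (-3834122 - S(112, Y(-32, -14)))) = 1/(-9209036 + (-3834122 - 1*(-51))) = 1/(-9209036 + (-3834122 + 51)) = 1/(-9209036 - 3834071) = 1/(-13043107) = -1/13043107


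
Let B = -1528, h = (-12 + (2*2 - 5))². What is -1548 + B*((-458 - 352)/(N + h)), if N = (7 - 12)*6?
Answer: 1022508/139 ≈ 7356.2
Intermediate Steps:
h = 169 (h = (-12 + (4 - 5))² = (-12 - 1)² = (-13)² = 169)
N = -30 (N = -5*6 = -30)
-1548 + B*((-458 - 352)/(N + h)) = -1548 - 1528*(-458 - 352)/(-30 + 169) = -1548 - (-1237680)/139 = -1548 - 1528*(-810/139) = -1548 + 1237680/139 = 1022508/139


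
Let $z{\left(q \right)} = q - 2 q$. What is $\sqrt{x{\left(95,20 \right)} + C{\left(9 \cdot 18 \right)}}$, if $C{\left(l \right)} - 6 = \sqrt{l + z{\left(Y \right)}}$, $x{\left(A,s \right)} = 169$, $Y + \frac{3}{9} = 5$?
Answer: $\frac{\sqrt{1575 + 6 \sqrt{354}}}{3} \approx 13.695$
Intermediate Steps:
$Y = \frac{14}{3}$ ($Y = - \frac{1}{3} + 5 = \frac{14}{3} \approx 4.6667$)
$z{\left(q \right)} = - q$
$C{\left(l \right)} = 6 + \sqrt{- \frac{14}{3} + l}$ ($C{\left(l \right)} = 6 + \sqrt{l - \frac{14}{3}} = 6 + \sqrt{- \frac{14}{3} + l}$)
$\sqrt{x{\left(95,20 \right)} + C{\left(9 \cdot 18 \right)}} = \sqrt{169 + \left(6 + \frac{\sqrt{-42 + 9 \cdot 9 \cdot 18}}{3}\right)} = \sqrt{169 + \left(6 + \frac{\sqrt{-42 + 9 \cdot 162}}{3}\right)} = \sqrt{169 + \left(6 + \frac{\sqrt{-42 + 1458}}{3}\right)} = \sqrt{169 + \left(6 + \frac{\sqrt{1416}}{3}\right)} = \sqrt{169 + \left(6 + \frac{2 \sqrt{354}}{3}\right)} = \sqrt{175 + \frac{2 \sqrt{354}}{3}}$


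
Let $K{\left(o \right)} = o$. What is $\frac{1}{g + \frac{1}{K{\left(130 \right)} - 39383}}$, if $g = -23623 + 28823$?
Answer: $\frac{39253}{204115599} \approx 0.00019231$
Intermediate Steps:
$g = 5200$
$\frac{1}{g + \frac{1}{K{\left(130 \right)} - 39383}} = \frac{1}{5200 + \frac{1}{130 - 39383}} = \frac{1}{5200 + \frac{1}{-39253}} = \frac{1}{5200 - \frac{1}{39253}} = \frac{1}{\frac{204115599}{39253}} = \frac{39253}{204115599}$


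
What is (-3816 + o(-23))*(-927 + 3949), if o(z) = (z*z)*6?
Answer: -1940124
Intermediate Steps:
o(z) = 6*z**2 (o(z) = z**2*6 = 6*z**2)
(-3816 + o(-23))*(-927 + 3949) = (-3816 + 6*(-23)**2)*(-927 + 3949) = (-3816 + 6*529)*3022 = (-3816 + 3174)*3022 = -642*3022 = -1940124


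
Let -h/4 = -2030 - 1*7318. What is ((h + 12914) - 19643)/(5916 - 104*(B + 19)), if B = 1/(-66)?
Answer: 1011879/130072 ≈ 7.7794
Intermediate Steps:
B = -1/66 ≈ -0.015152
h = 37392 (h = -4*(-2030 - 1*7318) = -4*(-2030 - 7318) = -4*(-9348) = 37392)
((h + 12914) - 19643)/(5916 - 104*(B + 19)) = ((37392 + 12914) - 19643)/(5916 - 104*(-1/66 + 19)) = (50306 - 19643)/(5916 - 104*1253/66) = 30663/(5916 - 65156/33) = 30663/(130072/33) = 30663*(33/130072) = 1011879/130072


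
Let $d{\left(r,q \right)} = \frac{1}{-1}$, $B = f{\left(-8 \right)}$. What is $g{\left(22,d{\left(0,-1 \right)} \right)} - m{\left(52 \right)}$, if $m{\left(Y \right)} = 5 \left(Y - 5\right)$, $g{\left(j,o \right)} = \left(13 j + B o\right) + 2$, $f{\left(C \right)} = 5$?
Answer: $48$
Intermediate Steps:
$B = 5$
$d{\left(r,q \right)} = -1$
$g{\left(j,o \right)} = 2 + 5 o + 13 j$ ($g{\left(j,o \right)} = \left(13 j + 5 o\right) + 2 = \left(5 o + 13 j\right) + 2 = 2 + 5 o + 13 j$)
$m{\left(Y \right)} = -25 + 5 Y$ ($m{\left(Y \right)} = 5 \left(-5 + Y\right) = -25 + 5 Y$)
$g{\left(22,d{\left(0,-1 \right)} \right)} - m{\left(52 \right)} = \left(2 + 5 \left(-1\right) + 13 \cdot 22\right) - \left(-25 + 5 \cdot 52\right) = \left(2 - 5 + 286\right) - \left(-25 + 260\right) = 283 - 235 = 48$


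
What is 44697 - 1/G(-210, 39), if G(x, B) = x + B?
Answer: 7643188/171 ≈ 44697.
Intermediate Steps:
G(x, B) = B + x
44697 - 1/G(-210, 39) = 44697 - 1/(39 - 210) = 44697 - 1/(-171) = 44697 - 1*(-1/171) = 44697 + 1/171 = 7643188/171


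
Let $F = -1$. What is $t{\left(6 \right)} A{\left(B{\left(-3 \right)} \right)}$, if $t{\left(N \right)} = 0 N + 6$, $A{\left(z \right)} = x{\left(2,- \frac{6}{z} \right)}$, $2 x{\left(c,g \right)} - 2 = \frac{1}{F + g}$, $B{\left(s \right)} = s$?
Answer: $9$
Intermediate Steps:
$x{\left(c,g \right)} = 1 + \frac{1}{2 \left(-1 + g\right)}$
$A{\left(z \right)} = \frac{- \frac{1}{2} - \frac{6}{z}}{-1 - \frac{6}{z}}$
$t{\left(N \right)} = 6$ ($t{\left(N \right)} = 0 + 6 = 6$)
$t{\left(6 \right)} A{\left(B{\left(-3 \right)} \right)} = 6 \frac{12 - 3}{2 \left(6 - 3\right)} = 6 \cdot \frac{1}{2} \cdot \frac{1}{3} \cdot 9 = 6 \cdot \frac{3}{2} = 9$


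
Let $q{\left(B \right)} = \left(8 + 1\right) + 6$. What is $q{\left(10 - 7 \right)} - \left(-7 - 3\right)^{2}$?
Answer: $-85$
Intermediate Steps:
$q{\left(B \right)} = 15$ ($q{\left(B \right)} = 9 + 6 = 15$)
$q{\left(10 - 7 \right)} - \left(-7 - 3\right)^{2} = 15 - \left(-7 - 3\right)^{2} = 15 - \left(-10\right)^{2} = 15 - 100 = -85$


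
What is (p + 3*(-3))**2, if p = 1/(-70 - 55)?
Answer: 1267876/15625 ≈ 81.144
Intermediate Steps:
p = -1/125 (p = 1/(-125) = -1/125 ≈ -0.0080000)
(p + 3*(-3))**2 = (-1/125 + 3*(-3))**2 = (-1/125 - 9)**2 = (-1126/125)**2 = 1267876/15625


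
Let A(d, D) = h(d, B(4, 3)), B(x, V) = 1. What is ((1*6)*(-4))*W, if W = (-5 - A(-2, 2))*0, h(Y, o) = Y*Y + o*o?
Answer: 0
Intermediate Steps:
h(Y, o) = Y² + o²
A(d, D) = 1 + d² (A(d, D) = d² + 1² = d² + 1 = 1 + d²)
W = 0 (W = (-5 - (1 + (-2)²))*0 = (-5 - (1 + 4))*0 = (-5 - 1*5)*0 = (-5 - 5)*0 = -10*0 = 0)
((1*6)*(-4))*W = ((1*6)*(-4))*0 = (6*(-4))*0 = -24*0 = 0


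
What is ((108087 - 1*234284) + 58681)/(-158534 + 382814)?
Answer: -16879/56070 ≈ -0.30103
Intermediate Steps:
((108087 - 1*234284) + 58681)/(-158534 + 382814) = ((108087 - 234284) + 58681)/224280 = (-126197 + 58681)*(1/224280) = -67516*1/224280 = -16879/56070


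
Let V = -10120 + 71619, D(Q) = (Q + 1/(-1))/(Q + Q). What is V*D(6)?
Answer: 307495/12 ≈ 25625.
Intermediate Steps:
D(Q) = (-1 + Q)/(2*Q) (D(Q) = (Q - 1)/((2*Q)) = (-1 + Q)*(1/(2*Q)) = (-1 + Q)/(2*Q))
V = 61499
V*D(6) = 61499*((½)*(-1 + 6)/6) = 61499*((½)*(⅙)*5) = 61499*(5/12) = 307495/12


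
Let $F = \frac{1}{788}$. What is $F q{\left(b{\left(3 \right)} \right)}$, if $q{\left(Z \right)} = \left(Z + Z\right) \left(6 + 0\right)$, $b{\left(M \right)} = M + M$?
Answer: $\frac{18}{197} \approx 0.091371$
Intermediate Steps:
$b{\left(M \right)} = 2 M$
$q{\left(Z \right)} = 12 Z$ ($q{\left(Z \right)} = 2 Z 6 = 12 Z$)
$F = \frac{1}{788} \approx 0.001269$
$F q{\left(b{\left(3 \right)} \right)} = \frac{12 \cdot 2 \cdot 3}{788} = \frac{12 \cdot 6}{788} = \frac{1}{788} \cdot 72 = \frac{18}{197}$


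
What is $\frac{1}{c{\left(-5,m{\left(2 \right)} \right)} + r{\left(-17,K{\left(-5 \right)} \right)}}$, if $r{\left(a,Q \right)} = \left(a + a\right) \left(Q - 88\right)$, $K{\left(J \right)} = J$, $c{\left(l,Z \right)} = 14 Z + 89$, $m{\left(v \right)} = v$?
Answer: $\frac{1}{3279} \approx 0.00030497$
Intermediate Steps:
$c{\left(l,Z \right)} = 89 + 14 Z$
$r{\left(a,Q \right)} = 2 a \left(-88 + Q\right)$
$\frac{1}{c{\left(-5,m{\left(2 \right)} \right)} + r{\left(-17,K{\left(-5 \right)} \right)}} = \frac{1}{\left(89 + 14 \cdot 2\right) + 2 \left(-17\right) \left(-88 - 5\right)} = \frac{1}{\left(89 + 28\right) + 2 \left(-17\right) \left(-93\right)} = \frac{1}{117 + 3162} = \frac{1}{3279}$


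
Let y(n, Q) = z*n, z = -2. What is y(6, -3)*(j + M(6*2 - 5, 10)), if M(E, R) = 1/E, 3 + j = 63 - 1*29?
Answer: -2616/7 ≈ -373.71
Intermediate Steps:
j = 31 (j = -3 + (63 - 1*29) = -3 + (63 - 29) = -3 + 34 = 31)
y(n, Q) = -2*n
y(6, -3)*(j + M(6*2 - 5, 10)) = (-2*6)*(31 + 1/(6*2 - 5)) = -12*(31 + 1/(12 - 5)) = -12*(31 + 1/7) = -12*(31 + ⅐) = -12*218/7 = -2616/7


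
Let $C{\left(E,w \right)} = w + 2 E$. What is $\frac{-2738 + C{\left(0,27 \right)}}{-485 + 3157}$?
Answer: $- \frac{2711}{2672} \approx -1.0146$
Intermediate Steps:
$\frac{-2738 + C{\left(0,27 \right)}}{-485 + 3157} = \frac{-2738 + \left(27 + 2 \cdot 0\right)}{-485 + 3157} = \frac{-2738 + \left(27 + 0\right)}{2672} = \left(-2738 + 27\right) \frac{1}{2672} = \left(-2711\right) \frac{1}{2672} = - \frac{2711}{2672}$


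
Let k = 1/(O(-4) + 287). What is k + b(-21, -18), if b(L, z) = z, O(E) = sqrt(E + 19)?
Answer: -1482085/82354 - sqrt(15)/82354 ≈ -17.997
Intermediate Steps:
O(E) = sqrt(19 + E)
k = 1/(287 + sqrt(15)) (k = 1/(sqrt(19 - 4) + 287) = 1/(sqrt(15) + 287) = 1/(287 + sqrt(15)) ≈ 0.0034379)
k + b(-21, -18) = (287/82354 - sqrt(15)/82354) - 18 = -1482085/82354 - sqrt(15)/82354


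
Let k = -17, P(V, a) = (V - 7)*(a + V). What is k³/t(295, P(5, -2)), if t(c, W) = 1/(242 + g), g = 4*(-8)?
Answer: -1031730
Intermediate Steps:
g = -32
P(V, a) = (-7 + V)*(V + a)
t(c, W) = 1/210 (t(c, W) = 1/(242 - 32) = 1/210)
k³/t(295, P(5, -2)) = (-17)³/(1/210) = -4913*210 = -1031730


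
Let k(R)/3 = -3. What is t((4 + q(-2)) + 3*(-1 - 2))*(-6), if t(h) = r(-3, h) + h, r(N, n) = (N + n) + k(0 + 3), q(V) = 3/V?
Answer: 150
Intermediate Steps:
k(R) = -9 (k(R) = 3*(-3) = -9)
r(N, n) = -9 + N + n (r(N, n) = (N + n) - 9 = -9 + N + n)
t(h) = -12 + 2*h (t(h) = (-9 - 3 + h) + h = (-12 + h) + h = -12 + 2*h)
t((4 + q(-2)) + 3*(-1 - 2))*(-6) = (-12 + 2*((4 + 3/(-2)) + 3*(-1 - 2)))*(-6) = (-12 + 2*((4 + 3*(-½)) + 3*(-3)))*(-6) = (-12 + 2*((4 - 3/2) - 9))*(-6) = (-12 + 2*(5/2 - 9))*(-6) = (-12 + 2*(-13/2))*(-6) = (-12 - 13)*(-6) = -25*(-6) = 150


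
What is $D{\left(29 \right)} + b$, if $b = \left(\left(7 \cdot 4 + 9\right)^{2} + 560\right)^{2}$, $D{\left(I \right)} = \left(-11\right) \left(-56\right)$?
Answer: $3721657$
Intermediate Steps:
$D{\left(I \right)} = 616$
$b = 3721041$ ($b = \left(\left(28 + 9\right)^{2} + 560\right)^{2} = \left(37^{2} + 560\right)^{2} = \left(1369 + 560\right)^{2} = 1929^{2} = 3721041$)
$D{\left(29 \right)} + b = 616 + 3721041 = 3721657$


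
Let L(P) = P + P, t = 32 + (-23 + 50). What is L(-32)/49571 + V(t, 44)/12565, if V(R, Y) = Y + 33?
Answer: 430401/88979945 ≈ 0.0048371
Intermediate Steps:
t = 59 (t = 32 + 27 = 59)
V(R, Y) = 33 + Y
L(P) = 2*P
L(-32)/49571 + V(t, 44)/12565 = (2*(-32))/49571 + (33 + 44)/12565 = -64*1/49571 + 77*(1/12565) = -64/49571 + 11/1795 = 430401/88979945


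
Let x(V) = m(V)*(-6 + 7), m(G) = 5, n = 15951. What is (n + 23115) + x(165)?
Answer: 39071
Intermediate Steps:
x(V) = 5 (x(V) = 5*(-6 + 7) = 5*1 = 5)
(n + 23115) + x(165) = (15951 + 23115) + 5 = 39066 + 5 = 39071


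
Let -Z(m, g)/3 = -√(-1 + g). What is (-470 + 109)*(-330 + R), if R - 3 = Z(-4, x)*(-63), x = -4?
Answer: 118047 + 68229*I*√5 ≈ 1.1805e+5 + 1.5256e+5*I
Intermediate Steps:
Z(m, g) = 3*√(-1 + g) (Z(m, g) = -(-3)*√(-1 + g) = 3*√(-1 + g))
R = 3 - 189*I*√5 (R = 3 + (3*√(-1 - 4))*(-63) = 3 + (3*√(-5))*(-63) = 3 + (3*(I*√5))*(-63) = 3 + (3*I*√5)*(-63) = 3 - 189*I*√5 ≈ 3.0 - 422.62*I)
(-470 + 109)*(-330 + R) = (-470 + 109)*(-330 + (3 - 189*I*√5)) = -361*(-327 - 189*I*√5) = 118047 + 68229*I*√5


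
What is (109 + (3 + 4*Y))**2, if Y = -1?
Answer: 11664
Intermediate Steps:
(109 + (3 + 4*Y))**2 = (109 + (3 + 4*(-1)))**2 = (109 + (3 - 4))**2 = (109 - 1)**2 = 108**2 = 11664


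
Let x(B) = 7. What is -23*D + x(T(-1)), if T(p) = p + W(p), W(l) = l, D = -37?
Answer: 858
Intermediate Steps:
T(p) = 2*p (T(p) = p + p = 2*p)
-23*D + x(T(-1)) = -23*(-37) + 7 = 851 + 7 = 858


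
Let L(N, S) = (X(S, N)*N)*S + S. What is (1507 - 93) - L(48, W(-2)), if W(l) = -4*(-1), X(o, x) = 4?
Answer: 642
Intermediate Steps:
W(l) = 4
L(N, S) = S + 4*N*S (L(N, S) = (4*N)*S + S = 4*N*S + S = S + 4*N*S)
(1507 - 93) - L(48, W(-2)) = (1507 - 93) - 4*(1 + 4*48) = 1414 - 4*(1 + 192) = 1414 - 4*193 = 1414 - 1*772 = 1414 - 772 = 642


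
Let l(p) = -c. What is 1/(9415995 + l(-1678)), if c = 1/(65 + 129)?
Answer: 194/1826703029 ≈ 1.0620e-7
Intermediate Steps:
c = 1/194 ≈ 0.0051546
l(p) = -1/194 (l(p) = -1*1/194 = -1/194)
1/(9415995 + l(-1678)) = 1/(9415995 - 1/194) = 1/(1826703029/194) = 194/1826703029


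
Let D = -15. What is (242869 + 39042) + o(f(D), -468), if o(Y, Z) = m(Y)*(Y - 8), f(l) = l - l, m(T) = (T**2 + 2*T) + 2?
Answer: 281895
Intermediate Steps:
m(T) = 2 + T**2 + 2*T
f(l) = 0
o(Y, Z) = (-8 + Y)*(2 + Y**2 + 2*Y) (o(Y, Z) = (2 + Y**2 + 2*Y)*(Y - 8) = (2 + Y**2 + 2*Y)*(-8 + Y) = (-8 + Y)*(2 + Y**2 + 2*Y))
(242869 + 39042) + o(f(D), -468) = (242869 + 39042) + (-8 + 0)*(2 + 0**2 + 2*0) = 281911 - 8*(2 + 0 + 0) = 281911 - 8*2 = 281911 - 16 = 281895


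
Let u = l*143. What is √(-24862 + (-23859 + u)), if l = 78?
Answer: I*√37567 ≈ 193.82*I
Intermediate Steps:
u = 11154 (u = 78*143 = 11154)
√(-24862 + (-23859 + u)) = √(-24862 + (-23859 + 11154)) = √(-24862 - 12705) = √(-37567) = I*√37567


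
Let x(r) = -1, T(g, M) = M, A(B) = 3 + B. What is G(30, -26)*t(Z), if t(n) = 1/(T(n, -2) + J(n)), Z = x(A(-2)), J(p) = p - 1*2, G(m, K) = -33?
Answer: 33/5 ≈ 6.6000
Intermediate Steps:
J(p) = -2 + p (J(p) = p - 2 = -2 + p)
Z = -1
t(n) = 1/(-4 + n) (t(n) = 1/(-2 + (-2 + n)) = 1/(-4 + n))
G(30, -26)*t(Z) = -33/(-4 - 1) = -33/(-5) = -33*(-⅕) = 33/5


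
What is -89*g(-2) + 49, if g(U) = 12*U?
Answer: 2185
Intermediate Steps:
-89*g(-2) + 49 = -1068*(-2) + 49 = -89*(-24) + 49 = 2136 + 49 = 2185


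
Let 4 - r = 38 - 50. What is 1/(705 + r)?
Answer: 1/721 ≈ 0.0013870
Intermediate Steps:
r = 16 (r = 4 - (38 - 50) = 4 - 1*(-12) = 4 + 12 = 16)
1/(705 + r) = 1/(705 + 16) = 1/721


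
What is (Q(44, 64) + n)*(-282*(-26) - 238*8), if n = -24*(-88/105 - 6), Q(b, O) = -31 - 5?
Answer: 24339152/35 ≈ 6.9540e+5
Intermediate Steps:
Q(b, O) = -36
n = 5744/35 (n = -24*(-88/105 - 6) = -24*(-718/105) = 5744/35 ≈ 164.11)
(Q(44, 64) + n)*(-282*(-26) - 238*8) = (-36 + 5744/35)*(-282*(-26) - 238*8) = 4484*(7332 - 1904)/35 = (4484/35)*5428 = 24339152/35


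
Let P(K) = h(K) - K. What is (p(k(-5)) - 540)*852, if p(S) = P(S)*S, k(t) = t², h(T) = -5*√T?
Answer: -1525080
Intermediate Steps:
P(K) = -K - 5*√K (P(K) = -5*√K - K = -K - 5*√K)
p(S) = S*(-S - 5*√S) (p(S) = (-S - 5*√S)*S = S*(-S - 5*√S))
(p(k(-5)) - 540)*852 = (-1*(-5)²*((-5)² + 5*√((-5)²)) - 540)*852 = (-1*25*(25 + 5*√25) - 540)*852 = (-1*25*(25 + 5*5) - 540)*852 = (-1*25*(25 + 25) - 540)*852 = (-1*25*50 - 540)*852 = (-1250 - 540)*852 = -1790*852 = -1525080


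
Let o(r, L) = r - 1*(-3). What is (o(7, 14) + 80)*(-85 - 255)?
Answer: -30600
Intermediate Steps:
o(r, L) = 3 + r (o(r, L) = r + 3 = 3 + r)
(o(7, 14) + 80)*(-85 - 255) = ((3 + 7) + 80)*(-85 - 255) = (10 + 80)*(-340) = 90*(-340) = -30600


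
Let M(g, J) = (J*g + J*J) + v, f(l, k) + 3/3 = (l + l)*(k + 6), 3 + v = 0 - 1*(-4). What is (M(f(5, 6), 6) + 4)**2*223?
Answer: 127115575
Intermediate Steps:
v = 1 (v = -3 + (0 - 1*(-4)) = -3 + (0 + 4) = -3 + 4 = 1)
f(l, k) = -1 + 2*l*(6 + k) (f(l, k) = -1 + (l + l)*(k + 6) = -1 + (2*l)*(6 + k) = -1 + 2*l*(6 + k))
M(g, J) = 1 + J**2 + J*g (M(g, J) = (J*g + J*J) + 1 = (J*g + J**2) + 1 = (J**2 + J*g) + 1 = 1 + J**2 + J*g)
(M(f(5, 6), 6) + 4)**2*223 = ((1 + 6**2 + 6*(-1 + 12*5 + 2*6*5)) + 4)**2*223 = ((1 + 36 + 6*(-1 + 60 + 60)) + 4)**2*223 = ((1 + 36 + 6*119) + 4)**2*223 = ((1 + 36 + 714) + 4)**2*223 = (751 + 4)**2*223 = 755**2*223 = 570025*223 = 127115575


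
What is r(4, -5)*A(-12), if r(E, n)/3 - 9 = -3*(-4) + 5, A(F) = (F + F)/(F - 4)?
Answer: 117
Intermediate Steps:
A(F) = 2*F/(-4 + F) (A(F) = (2*F)/(-4 + F) = 2*F/(-4 + F))
r(E, n) = 78 (r(E, n) = 27 + 3*(-3*(-4) + 5) = 27 + 3*(12 + 5) = 27 + 3*17 = 27 + 51 = 78)
r(4, -5)*A(-12) = 78*(2*(-12)/(-4 - 12)) = 78*(2*(-12)/(-16)) = 78*(2*(-12)*(-1/16)) = 78*(3/2) = 117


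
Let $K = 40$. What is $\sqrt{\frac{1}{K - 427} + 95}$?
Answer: $\frac{2 \sqrt{395213}}{129} \approx 9.7467$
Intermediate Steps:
$\sqrt{\frac{1}{K - 427} + 95} = \sqrt{\frac{1}{40 - 427} + 95} = \sqrt{\frac{1}{-387} + 95} = \sqrt{- \frac{1}{387} + 95} = \sqrt{\frac{36764}{387}} = \frac{2 \sqrt{395213}}{129}$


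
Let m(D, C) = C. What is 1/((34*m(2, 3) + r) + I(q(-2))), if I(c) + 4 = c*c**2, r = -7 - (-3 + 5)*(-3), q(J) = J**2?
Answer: 1/161 ≈ 0.0062112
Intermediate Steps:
r = -1 (r = -7 - 2*(-3) = -7 - 1*(-6) = -7 + 6 = -1)
I(c) = -4 + c**3 (I(c) = -4 + c*c**2 = -4 + c**3)
1/((34*m(2, 3) + r) + I(q(-2))) = 1/((34*3 - 1) + (-4 + ((-2)**2)**3)) = 1/((102 - 1) + (-4 + 4**3)) = 1/(101 + (-4 + 64)) = 1/(101 + 60) = 1/161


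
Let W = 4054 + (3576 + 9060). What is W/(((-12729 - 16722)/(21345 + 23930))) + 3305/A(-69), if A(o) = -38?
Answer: -28811646055/1119138 ≈ -25745.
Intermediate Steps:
W = 16690 (W = 4054 + 12636 = 16690)
W/(((-12729 - 16722)/(21345 + 23930))) + 3305/A(-69) = 16690/(((-12729 - 16722)/(21345 + 23930))) + 3305/(-38) = 16690/((-29451/45275)) + 3305*(-1/38) = 16690/((-29451*1/45275)) - 3305/38 = 16690/(-29451/45275) - 3305/38 = 16690*(-45275/29451) - 3305/38 = -755639750/29451 - 3305/38 = -28811646055/1119138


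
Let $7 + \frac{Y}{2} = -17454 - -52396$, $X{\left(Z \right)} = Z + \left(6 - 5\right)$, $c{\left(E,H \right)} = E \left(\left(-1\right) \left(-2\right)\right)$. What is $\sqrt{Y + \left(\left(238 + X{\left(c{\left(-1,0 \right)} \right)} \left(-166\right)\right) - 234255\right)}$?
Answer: $i \sqrt{163981} \approx 404.95 i$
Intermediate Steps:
$c{\left(E,H \right)} = 2 E$ ($c{\left(E,H \right)} = E 2 = 2 E$)
$X{\left(Z \right)} = 1 + Z$ ($X{\left(Z \right)} = Z + 1 = 1 + Z$)
$Y = 69870$ ($Y = -14 + 2 \left(-17454 - -52396\right) = -14 + 2 \left(-17454 + 52396\right) = -14 + 2 \cdot 34942 = -14 + 69884 = 69870$)
$\sqrt{Y + \left(\left(238 + X{\left(c{\left(-1,0 \right)} \right)} \left(-166\right)\right) - 234255\right)} = \sqrt{69870 - \left(234017 - \left(1 + 2 \left(-1\right)\right) \left(-166\right)\right)} = \sqrt{69870 - \left(234017 - \left(1 - 2\right) \left(-166\right)\right)} = \sqrt{69870 + \left(\left(238 - -166\right) - 234255\right)} = \sqrt{69870 + \left(\left(238 + 166\right) - 234255\right)} = \sqrt{69870 + \left(404 - 234255\right)} = \sqrt{69870 - 233851} = \sqrt{-163981} = i \sqrt{163981}$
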